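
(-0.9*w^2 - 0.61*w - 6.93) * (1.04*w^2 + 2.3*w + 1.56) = -0.936*w^4 - 2.7044*w^3 - 10.0142*w^2 - 16.8906*w - 10.8108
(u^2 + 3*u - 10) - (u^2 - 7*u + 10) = 10*u - 20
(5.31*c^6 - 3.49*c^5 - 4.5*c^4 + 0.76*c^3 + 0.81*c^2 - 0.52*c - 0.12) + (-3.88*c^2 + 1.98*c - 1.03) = 5.31*c^6 - 3.49*c^5 - 4.5*c^4 + 0.76*c^3 - 3.07*c^2 + 1.46*c - 1.15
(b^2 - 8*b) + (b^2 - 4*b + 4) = 2*b^2 - 12*b + 4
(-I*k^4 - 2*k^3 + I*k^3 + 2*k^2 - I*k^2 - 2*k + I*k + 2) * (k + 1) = -I*k^5 - 2*k^4 + I*k + 2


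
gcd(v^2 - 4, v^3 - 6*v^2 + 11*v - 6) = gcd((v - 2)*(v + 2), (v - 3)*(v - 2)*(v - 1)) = v - 2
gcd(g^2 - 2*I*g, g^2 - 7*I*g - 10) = g - 2*I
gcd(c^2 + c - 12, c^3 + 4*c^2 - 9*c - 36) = c^2 + c - 12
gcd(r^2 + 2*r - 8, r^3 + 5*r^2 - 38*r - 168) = r + 4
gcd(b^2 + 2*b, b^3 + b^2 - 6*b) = b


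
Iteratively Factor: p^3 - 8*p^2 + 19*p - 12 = (p - 4)*(p^2 - 4*p + 3) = (p - 4)*(p - 1)*(p - 3)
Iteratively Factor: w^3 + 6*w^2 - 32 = (w + 4)*(w^2 + 2*w - 8) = (w - 2)*(w + 4)*(w + 4)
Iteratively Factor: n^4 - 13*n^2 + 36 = (n + 2)*(n^3 - 2*n^2 - 9*n + 18) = (n - 2)*(n + 2)*(n^2 - 9) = (n - 3)*(n - 2)*(n + 2)*(n + 3)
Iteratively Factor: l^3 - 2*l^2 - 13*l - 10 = (l - 5)*(l^2 + 3*l + 2) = (l - 5)*(l + 2)*(l + 1)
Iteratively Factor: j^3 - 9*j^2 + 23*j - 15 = (j - 3)*(j^2 - 6*j + 5) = (j - 5)*(j - 3)*(j - 1)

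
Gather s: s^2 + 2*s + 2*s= s^2 + 4*s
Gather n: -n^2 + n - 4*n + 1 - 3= -n^2 - 3*n - 2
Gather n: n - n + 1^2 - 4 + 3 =0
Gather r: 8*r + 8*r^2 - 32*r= 8*r^2 - 24*r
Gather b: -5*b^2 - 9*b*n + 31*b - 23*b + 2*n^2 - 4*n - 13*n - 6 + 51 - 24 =-5*b^2 + b*(8 - 9*n) + 2*n^2 - 17*n + 21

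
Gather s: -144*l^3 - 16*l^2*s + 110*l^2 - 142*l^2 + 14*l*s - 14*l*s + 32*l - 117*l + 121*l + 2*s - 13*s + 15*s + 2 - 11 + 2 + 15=-144*l^3 - 32*l^2 + 36*l + s*(4 - 16*l^2) + 8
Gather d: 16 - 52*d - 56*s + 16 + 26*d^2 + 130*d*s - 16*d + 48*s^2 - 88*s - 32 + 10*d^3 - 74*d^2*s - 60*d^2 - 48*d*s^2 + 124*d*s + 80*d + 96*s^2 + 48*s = 10*d^3 + d^2*(-74*s - 34) + d*(-48*s^2 + 254*s + 12) + 144*s^2 - 96*s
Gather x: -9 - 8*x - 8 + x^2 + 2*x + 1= x^2 - 6*x - 16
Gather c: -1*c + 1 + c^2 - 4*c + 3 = c^2 - 5*c + 4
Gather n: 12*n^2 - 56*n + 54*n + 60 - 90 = 12*n^2 - 2*n - 30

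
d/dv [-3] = 0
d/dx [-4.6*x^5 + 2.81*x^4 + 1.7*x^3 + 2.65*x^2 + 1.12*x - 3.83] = -23.0*x^4 + 11.24*x^3 + 5.1*x^2 + 5.3*x + 1.12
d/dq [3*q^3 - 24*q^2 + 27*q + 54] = 9*q^2 - 48*q + 27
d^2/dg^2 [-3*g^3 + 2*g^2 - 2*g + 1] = 4 - 18*g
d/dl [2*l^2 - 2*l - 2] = 4*l - 2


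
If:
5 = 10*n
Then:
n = 1/2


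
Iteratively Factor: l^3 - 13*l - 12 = (l - 4)*(l^2 + 4*l + 3) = (l - 4)*(l + 3)*(l + 1)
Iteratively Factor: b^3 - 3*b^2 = (b)*(b^2 - 3*b) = b*(b - 3)*(b)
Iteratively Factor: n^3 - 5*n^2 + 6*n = (n)*(n^2 - 5*n + 6) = n*(n - 3)*(n - 2)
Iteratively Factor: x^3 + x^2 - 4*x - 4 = (x + 2)*(x^2 - x - 2) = (x - 2)*(x + 2)*(x + 1)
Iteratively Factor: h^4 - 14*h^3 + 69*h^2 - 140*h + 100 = (h - 5)*(h^3 - 9*h^2 + 24*h - 20) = (h - 5)*(h - 2)*(h^2 - 7*h + 10) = (h - 5)*(h - 2)^2*(h - 5)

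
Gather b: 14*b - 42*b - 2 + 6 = 4 - 28*b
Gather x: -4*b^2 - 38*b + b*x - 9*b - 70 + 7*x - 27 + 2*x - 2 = -4*b^2 - 47*b + x*(b + 9) - 99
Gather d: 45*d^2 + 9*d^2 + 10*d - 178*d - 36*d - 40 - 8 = 54*d^2 - 204*d - 48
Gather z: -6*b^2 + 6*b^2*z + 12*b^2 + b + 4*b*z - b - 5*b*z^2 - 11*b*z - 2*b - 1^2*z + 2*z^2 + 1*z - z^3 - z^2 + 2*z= 6*b^2 - 2*b - z^3 + z^2*(1 - 5*b) + z*(6*b^2 - 7*b + 2)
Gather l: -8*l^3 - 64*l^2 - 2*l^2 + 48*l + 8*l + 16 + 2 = -8*l^3 - 66*l^2 + 56*l + 18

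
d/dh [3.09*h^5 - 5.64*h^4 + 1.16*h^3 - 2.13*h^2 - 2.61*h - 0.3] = 15.45*h^4 - 22.56*h^3 + 3.48*h^2 - 4.26*h - 2.61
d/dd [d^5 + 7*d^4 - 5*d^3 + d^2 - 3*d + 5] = 5*d^4 + 28*d^3 - 15*d^2 + 2*d - 3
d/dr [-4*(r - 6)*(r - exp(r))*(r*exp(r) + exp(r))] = 4*(-(1 - exp(r))*(r - 6)*(r + 1) - (r - 6)*(r + 2)*(r - exp(r)) - (r + 1)*(r - exp(r)))*exp(r)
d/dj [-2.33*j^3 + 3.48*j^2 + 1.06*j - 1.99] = -6.99*j^2 + 6.96*j + 1.06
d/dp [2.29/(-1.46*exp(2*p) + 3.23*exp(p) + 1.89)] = (6.6868*exp(p) - 7.3967)*exp(p)/(-1.46*exp(2*p) + 3.23*exp(p) + 1.89)^2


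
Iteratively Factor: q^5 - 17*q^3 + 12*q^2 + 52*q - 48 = (q - 2)*(q^4 + 2*q^3 - 13*q^2 - 14*q + 24) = (q - 2)*(q + 2)*(q^3 - 13*q + 12) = (q - 2)*(q - 1)*(q + 2)*(q^2 + q - 12) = (q - 2)*(q - 1)*(q + 2)*(q + 4)*(q - 3)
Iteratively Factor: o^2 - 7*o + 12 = (o - 3)*(o - 4)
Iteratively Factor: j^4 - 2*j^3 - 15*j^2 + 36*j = (j + 4)*(j^3 - 6*j^2 + 9*j) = j*(j + 4)*(j^2 - 6*j + 9) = j*(j - 3)*(j + 4)*(j - 3)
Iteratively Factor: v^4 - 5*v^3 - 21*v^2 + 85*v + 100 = (v - 5)*(v^3 - 21*v - 20) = (v - 5)^2*(v^2 + 5*v + 4) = (v - 5)^2*(v + 4)*(v + 1)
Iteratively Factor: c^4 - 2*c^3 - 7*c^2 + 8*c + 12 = (c - 2)*(c^3 - 7*c - 6) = (c - 2)*(c + 2)*(c^2 - 2*c - 3) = (c - 3)*(c - 2)*(c + 2)*(c + 1)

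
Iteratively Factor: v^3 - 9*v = (v)*(v^2 - 9) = v*(v + 3)*(v - 3)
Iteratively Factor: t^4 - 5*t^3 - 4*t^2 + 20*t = (t - 2)*(t^3 - 3*t^2 - 10*t) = t*(t - 2)*(t^2 - 3*t - 10) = t*(t - 5)*(t - 2)*(t + 2)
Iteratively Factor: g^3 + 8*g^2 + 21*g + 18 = (g + 3)*(g^2 + 5*g + 6) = (g + 3)^2*(g + 2)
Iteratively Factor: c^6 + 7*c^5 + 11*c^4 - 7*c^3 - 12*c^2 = (c + 3)*(c^5 + 4*c^4 - c^3 - 4*c^2) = (c + 3)*(c + 4)*(c^4 - c^2) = (c + 1)*(c + 3)*(c + 4)*(c^3 - c^2) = c*(c + 1)*(c + 3)*(c + 4)*(c^2 - c) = c^2*(c + 1)*(c + 3)*(c + 4)*(c - 1)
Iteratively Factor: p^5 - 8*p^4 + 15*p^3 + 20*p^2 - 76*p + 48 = (p - 3)*(p^4 - 5*p^3 + 20*p - 16) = (p - 3)*(p + 2)*(p^3 - 7*p^2 + 14*p - 8) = (p - 3)*(p - 2)*(p + 2)*(p^2 - 5*p + 4) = (p - 3)*(p - 2)*(p - 1)*(p + 2)*(p - 4)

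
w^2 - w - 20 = (w - 5)*(w + 4)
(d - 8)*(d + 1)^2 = d^3 - 6*d^2 - 15*d - 8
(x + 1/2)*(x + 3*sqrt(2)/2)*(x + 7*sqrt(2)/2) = x^3 + x^2/2 + 5*sqrt(2)*x^2 + 5*sqrt(2)*x/2 + 21*x/2 + 21/4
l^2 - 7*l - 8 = (l - 8)*(l + 1)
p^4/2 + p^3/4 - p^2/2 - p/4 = p*(p/2 + 1/4)*(p - 1)*(p + 1)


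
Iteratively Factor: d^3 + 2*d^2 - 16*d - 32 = (d + 2)*(d^2 - 16) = (d + 2)*(d + 4)*(d - 4)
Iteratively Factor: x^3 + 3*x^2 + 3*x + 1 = (x + 1)*(x^2 + 2*x + 1) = (x + 1)^2*(x + 1)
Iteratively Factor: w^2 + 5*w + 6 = (w + 2)*(w + 3)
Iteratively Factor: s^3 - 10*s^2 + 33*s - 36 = (s - 4)*(s^2 - 6*s + 9) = (s - 4)*(s - 3)*(s - 3)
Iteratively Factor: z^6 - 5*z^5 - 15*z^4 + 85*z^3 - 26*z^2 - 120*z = (z)*(z^5 - 5*z^4 - 15*z^3 + 85*z^2 - 26*z - 120) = z*(z - 2)*(z^4 - 3*z^3 - 21*z^2 + 43*z + 60) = z*(z - 2)*(z + 4)*(z^3 - 7*z^2 + 7*z + 15) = z*(z - 3)*(z - 2)*(z + 4)*(z^2 - 4*z - 5) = z*(z - 5)*(z - 3)*(z - 2)*(z + 4)*(z + 1)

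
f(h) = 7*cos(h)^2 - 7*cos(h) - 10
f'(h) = -14*sin(h)*cos(h) + 7*sin(h)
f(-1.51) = -10.40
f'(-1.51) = -6.14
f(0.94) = -11.69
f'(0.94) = -1.02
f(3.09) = 3.97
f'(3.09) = 1.08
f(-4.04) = -2.92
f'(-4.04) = 12.30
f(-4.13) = -4.03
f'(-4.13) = 12.28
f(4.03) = -2.80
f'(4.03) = -12.28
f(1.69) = -9.07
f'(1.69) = 8.60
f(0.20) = -10.14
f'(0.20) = -1.34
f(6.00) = -10.27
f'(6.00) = 1.80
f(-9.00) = 2.19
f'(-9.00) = -8.14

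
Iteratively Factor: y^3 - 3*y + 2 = (y - 1)*(y^2 + y - 2) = (y - 1)*(y + 2)*(y - 1)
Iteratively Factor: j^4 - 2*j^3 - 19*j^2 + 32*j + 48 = (j - 3)*(j^3 + j^2 - 16*j - 16) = (j - 3)*(j + 1)*(j^2 - 16) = (j - 3)*(j + 1)*(j + 4)*(j - 4)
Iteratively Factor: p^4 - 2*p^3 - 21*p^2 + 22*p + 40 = (p + 1)*(p^3 - 3*p^2 - 18*p + 40) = (p + 1)*(p + 4)*(p^2 - 7*p + 10) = (p - 5)*(p + 1)*(p + 4)*(p - 2)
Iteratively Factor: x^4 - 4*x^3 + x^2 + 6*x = (x - 3)*(x^3 - x^2 - 2*x) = (x - 3)*(x - 2)*(x^2 + x) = x*(x - 3)*(x - 2)*(x + 1)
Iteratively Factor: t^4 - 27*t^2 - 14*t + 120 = (t - 5)*(t^3 + 5*t^2 - 2*t - 24) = (t - 5)*(t - 2)*(t^2 + 7*t + 12) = (t - 5)*(t - 2)*(t + 4)*(t + 3)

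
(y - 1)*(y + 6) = y^2 + 5*y - 6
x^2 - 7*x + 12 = (x - 4)*(x - 3)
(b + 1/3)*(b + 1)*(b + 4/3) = b^3 + 8*b^2/3 + 19*b/9 + 4/9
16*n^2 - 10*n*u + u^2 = (-8*n + u)*(-2*n + u)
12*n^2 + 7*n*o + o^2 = (3*n + o)*(4*n + o)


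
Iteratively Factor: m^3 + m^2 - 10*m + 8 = (m - 1)*(m^2 + 2*m - 8) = (m - 2)*(m - 1)*(m + 4)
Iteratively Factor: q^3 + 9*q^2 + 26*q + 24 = (q + 2)*(q^2 + 7*q + 12) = (q + 2)*(q + 3)*(q + 4)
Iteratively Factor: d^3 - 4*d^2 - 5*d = (d)*(d^2 - 4*d - 5) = d*(d - 5)*(d + 1)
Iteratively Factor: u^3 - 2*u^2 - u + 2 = (u - 2)*(u^2 - 1) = (u - 2)*(u - 1)*(u + 1)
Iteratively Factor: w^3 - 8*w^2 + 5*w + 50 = (w - 5)*(w^2 - 3*w - 10) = (w - 5)^2*(w + 2)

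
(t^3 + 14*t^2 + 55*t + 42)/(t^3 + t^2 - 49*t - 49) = (t + 6)/(t - 7)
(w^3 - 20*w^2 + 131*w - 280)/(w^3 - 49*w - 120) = (w^2 - 12*w + 35)/(w^2 + 8*w + 15)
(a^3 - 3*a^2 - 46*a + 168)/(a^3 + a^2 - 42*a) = (a - 4)/a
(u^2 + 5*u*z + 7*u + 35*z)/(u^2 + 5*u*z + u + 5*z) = (u + 7)/(u + 1)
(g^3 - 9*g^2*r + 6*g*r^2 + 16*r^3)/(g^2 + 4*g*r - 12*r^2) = (g^2 - 7*g*r - 8*r^2)/(g + 6*r)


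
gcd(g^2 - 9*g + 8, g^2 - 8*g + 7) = g - 1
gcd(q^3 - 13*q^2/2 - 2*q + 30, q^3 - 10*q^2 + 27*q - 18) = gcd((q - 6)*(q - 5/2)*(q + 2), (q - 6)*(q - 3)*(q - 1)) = q - 6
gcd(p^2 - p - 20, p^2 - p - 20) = p^2 - p - 20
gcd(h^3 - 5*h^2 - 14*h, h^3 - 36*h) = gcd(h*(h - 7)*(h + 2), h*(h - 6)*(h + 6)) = h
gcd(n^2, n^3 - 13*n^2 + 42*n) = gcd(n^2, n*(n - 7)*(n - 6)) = n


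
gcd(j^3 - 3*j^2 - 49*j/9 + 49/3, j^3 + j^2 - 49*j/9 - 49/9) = j^2 - 49/9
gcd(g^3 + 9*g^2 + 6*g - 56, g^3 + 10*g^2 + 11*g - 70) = g^2 + 5*g - 14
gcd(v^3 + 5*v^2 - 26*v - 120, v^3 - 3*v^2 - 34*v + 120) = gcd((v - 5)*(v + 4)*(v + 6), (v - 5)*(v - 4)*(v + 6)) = v^2 + v - 30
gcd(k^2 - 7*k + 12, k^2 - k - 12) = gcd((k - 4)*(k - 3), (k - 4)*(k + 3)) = k - 4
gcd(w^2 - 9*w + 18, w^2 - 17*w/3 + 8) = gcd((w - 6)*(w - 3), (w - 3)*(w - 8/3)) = w - 3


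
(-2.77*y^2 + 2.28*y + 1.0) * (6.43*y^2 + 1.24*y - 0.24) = -17.8111*y^4 + 11.2256*y^3 + 9.922*y^2 + 0.6928*y - 0.24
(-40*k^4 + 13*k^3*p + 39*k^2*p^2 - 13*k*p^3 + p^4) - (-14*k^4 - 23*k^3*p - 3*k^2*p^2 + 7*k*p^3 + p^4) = -26*k^4 + 36*k^3*p + 42*k^2*p^2 - 20*k*p^3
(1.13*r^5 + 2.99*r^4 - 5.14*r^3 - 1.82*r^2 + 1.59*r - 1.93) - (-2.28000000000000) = 1.13*r^5 + 2.99*r^4 - 5.14*r^3 - 1.82*r^2 + 1.59*r + 0.35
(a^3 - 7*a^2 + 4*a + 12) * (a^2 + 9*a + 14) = a^5 + 2*a^4 - 45*a^3 - 50*a^2 + 164*a + 168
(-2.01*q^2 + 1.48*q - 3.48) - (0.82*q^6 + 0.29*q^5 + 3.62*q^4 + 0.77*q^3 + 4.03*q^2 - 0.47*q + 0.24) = -0.82*q^6 - 0.29*q^5 - 3.62*q^4 - 0.77*q^3 - 6.04*q^2 + 1.95*q - 3.72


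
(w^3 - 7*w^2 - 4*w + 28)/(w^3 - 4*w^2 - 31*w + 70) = (w + 2)/(w + 5)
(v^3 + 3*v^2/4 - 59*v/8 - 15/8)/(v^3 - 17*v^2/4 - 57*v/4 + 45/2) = (8*v^2 - 18*v - 5)/(2*(4*v^2 - 29*v + 30))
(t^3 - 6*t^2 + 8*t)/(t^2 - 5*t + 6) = t*(t - 4)/(t - 3)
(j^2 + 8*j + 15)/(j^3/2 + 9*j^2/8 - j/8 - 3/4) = 8*(j^2 + 8*j + 15)/(4*j^3 + 9*j^2 - j - 6)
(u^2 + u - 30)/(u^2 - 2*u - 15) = (u + 6)/(u + 3)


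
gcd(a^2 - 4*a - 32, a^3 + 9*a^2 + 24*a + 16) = a + 4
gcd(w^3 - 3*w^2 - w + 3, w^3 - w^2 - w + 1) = w^2 - 1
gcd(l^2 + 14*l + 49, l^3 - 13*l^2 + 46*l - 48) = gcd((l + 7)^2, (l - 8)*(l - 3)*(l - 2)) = 1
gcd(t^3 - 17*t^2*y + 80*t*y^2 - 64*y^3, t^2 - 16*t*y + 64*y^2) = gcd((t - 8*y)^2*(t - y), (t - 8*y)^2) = t^2 - 16*t*y + 64*y^2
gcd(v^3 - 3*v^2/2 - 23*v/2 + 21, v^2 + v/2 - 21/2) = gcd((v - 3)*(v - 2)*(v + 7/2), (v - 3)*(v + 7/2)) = v^2 + v/2 - 21/2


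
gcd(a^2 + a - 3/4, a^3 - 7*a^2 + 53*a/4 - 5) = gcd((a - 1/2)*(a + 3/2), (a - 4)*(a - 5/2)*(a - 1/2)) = a - 1/2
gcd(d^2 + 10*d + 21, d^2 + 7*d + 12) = d + 3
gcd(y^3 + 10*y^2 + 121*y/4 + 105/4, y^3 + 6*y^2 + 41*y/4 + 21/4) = y^2 + 5*y + 21/4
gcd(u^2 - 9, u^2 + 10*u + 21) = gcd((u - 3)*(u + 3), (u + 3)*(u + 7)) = u + 3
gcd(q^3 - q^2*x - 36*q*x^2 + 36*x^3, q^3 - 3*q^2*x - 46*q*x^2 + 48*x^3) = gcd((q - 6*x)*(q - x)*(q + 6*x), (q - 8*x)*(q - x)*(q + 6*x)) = -q^2 - 5*q*x + 6*x^2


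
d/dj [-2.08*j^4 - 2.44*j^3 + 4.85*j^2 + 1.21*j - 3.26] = -8.32*j^3 - 7.32*j^2 + 9.7*j + 1.21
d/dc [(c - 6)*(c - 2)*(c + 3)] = 3*c^2 - 10*c - 12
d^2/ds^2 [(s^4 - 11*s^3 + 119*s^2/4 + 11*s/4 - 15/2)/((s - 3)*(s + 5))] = (4*s^6 + 24*s^5 - 132*s^4 - 2023*s^3 + 14625*s^2 - 29385*s + 26535)/(2*(s^6 + 6*s^5 - 33*s^4 - 172*s^3 + 495*s^2 + 1350*s - 3375))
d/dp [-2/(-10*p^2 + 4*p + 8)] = 2*(1 - 5*p)/(-5*p^2 + 2*p + 4)^2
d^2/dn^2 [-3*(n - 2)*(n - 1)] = -6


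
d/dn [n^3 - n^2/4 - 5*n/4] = 3*n^2 - n/2 - 5/4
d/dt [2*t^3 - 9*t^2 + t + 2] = 6*t^2 - 18*t + 1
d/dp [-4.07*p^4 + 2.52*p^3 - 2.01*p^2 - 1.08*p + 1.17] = -16.28*p^3 + 7.56*p^2 - 4.02*p - 1.08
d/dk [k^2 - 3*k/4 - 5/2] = 2*k - 3/4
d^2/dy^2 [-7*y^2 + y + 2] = -14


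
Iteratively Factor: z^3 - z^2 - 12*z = (z - 4)*(z^2 + 3*z) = (z - 4)*(z + 3)*(z)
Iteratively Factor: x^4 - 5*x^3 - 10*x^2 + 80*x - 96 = (x + 4)*(x^3 - 9*x^2 + 26*x - 24) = (x - 2)*(x + 4)*(x^2 - 7*x + 12) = (x - 4)*(x - 2)*(x + 4)*(x - 3)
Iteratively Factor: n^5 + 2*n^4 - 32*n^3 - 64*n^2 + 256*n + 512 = (n - 4)*(n^4 + 6*n^3 - 8*n^2 - 96*n - 128) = (n - 4)*(n + 4)*(n^3 + 2*n^2 - 16*n - 32) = (n - 4)*(n + 4)^2*(n^2 - 2*n - 8) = (n - 4)*(n + 2)*(n + 4)^2*(n - 4)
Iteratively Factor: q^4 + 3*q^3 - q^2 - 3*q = (q + 3)*(q^3 - q) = (q - 1)*(q + 3)*(q^2 + q) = q*(q - 1)*(q + 3)*(q + 1)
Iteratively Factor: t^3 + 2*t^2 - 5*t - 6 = (t - 2)*(t^2 + 4*t + 3) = (t - 2)*(t + 3)*(t + 1)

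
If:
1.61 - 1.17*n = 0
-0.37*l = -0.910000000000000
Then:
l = 2.46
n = 1.38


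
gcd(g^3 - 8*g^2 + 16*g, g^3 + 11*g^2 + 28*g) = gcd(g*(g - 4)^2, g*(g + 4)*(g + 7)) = g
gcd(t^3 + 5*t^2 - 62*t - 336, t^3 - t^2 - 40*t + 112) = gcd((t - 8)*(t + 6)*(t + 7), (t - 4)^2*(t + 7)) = t + 7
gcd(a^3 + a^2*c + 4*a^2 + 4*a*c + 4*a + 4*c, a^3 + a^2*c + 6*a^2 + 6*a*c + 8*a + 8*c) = a^2 + a*c + 2*a + 2*c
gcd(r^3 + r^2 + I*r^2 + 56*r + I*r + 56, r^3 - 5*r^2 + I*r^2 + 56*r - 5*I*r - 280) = r^2 + I*r + 56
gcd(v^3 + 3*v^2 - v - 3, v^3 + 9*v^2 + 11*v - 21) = v^2 + 2*v - 3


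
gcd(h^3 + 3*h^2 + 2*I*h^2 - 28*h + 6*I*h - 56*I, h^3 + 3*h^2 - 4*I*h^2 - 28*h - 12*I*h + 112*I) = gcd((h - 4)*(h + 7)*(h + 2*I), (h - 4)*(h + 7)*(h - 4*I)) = h^2 + 3*h - 28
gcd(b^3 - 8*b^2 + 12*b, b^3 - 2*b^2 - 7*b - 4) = 1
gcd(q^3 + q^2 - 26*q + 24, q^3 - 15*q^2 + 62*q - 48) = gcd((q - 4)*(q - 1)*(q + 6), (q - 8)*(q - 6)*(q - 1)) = q - 1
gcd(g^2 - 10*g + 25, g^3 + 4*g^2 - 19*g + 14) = 1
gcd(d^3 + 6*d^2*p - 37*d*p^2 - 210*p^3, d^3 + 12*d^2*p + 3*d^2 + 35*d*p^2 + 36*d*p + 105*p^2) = d^2 + 12*d*p + 35*p^2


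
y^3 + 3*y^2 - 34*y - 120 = (y - 6)*(y + 4)*(y + 5)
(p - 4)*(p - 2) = p^2 - 6*p + 8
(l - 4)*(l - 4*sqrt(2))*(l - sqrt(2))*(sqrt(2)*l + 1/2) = sqrt(2)*l^4 - 19*l^3/2 - 4*sqrt(2)*l^3 + 11*sqrt(2)*l^2/2 + 38*l^2 - 22*sqrt(2)*l + 4*l - 16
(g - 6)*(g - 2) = g^2 - 8*g + 12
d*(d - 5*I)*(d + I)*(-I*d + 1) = -I*d^4 - 3*d^3 - 9*I*d^2 + 5*d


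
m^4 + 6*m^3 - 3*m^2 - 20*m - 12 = (m - 2)*(m + 1)^2*(m + 6)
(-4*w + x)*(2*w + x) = -8*w^2 - 2*w*x + x^2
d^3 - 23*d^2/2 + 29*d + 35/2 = (d - 7)*(d - 5)*(d + 1/2)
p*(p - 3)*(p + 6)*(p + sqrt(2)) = p^4 + sqrt(2)*p^3 + 3*p^3 - 18*p^2 + 3*sqrt(2)*p^2 - 18*sqrt(2)*p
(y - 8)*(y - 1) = y^2 - 9*y + 8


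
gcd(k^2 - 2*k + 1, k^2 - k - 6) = 1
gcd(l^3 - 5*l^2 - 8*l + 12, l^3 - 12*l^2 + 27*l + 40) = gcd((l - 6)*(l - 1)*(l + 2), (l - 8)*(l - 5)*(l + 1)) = 1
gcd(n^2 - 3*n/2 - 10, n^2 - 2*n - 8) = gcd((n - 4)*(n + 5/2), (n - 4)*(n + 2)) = n - 4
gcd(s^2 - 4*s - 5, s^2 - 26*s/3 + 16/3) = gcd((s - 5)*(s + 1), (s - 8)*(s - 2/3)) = 1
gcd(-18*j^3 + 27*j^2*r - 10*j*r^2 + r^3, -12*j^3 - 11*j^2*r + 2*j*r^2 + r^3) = -3*j + r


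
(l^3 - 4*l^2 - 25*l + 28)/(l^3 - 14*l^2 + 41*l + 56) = (l^2 + 3*l - 4)/(l^2 - 7*l - 8)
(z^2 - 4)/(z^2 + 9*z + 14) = (z - 2)/(z + 7)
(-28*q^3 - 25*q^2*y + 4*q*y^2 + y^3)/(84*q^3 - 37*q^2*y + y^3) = (q + y)/(-3*q + y)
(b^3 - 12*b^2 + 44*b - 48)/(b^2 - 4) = (b^2 - 10*b + 24)/(b + 2)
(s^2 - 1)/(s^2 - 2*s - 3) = (s - 1)/(s - 3)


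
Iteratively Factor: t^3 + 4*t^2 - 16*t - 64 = (t + 4)*(t^2 - 16) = (t - 4)*(t + 4)*(t + 4)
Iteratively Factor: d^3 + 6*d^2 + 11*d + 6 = (d + 3)*(d^2 + 3*d + 2) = (d + 1)*(d + 3)*(d + 2)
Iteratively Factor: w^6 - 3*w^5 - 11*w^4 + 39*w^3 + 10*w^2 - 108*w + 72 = (w - 3)*(w^5 - 11*w^3 + 6*w^2 + 28*w - 24) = (w - 3)*(w - 1)*(w^4 + w^3 - 10*w^2 - 4*w + 24) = (w - 3)*(w - 1)*(w + 2)*(w^3 - w^2 - 8*w + 12) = (w - 3)*(w - 2)*(w - 1)*(w + 2)*(w^2 + w - 6) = (w - 3)*(w - 2)^2*(w - 1)*(w + 2)*(w + 3)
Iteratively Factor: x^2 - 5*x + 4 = (x - 4)*(x - 1)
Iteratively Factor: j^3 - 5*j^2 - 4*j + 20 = (j + 2)*(j^2 - 7*j + 10) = (j - 5)*(j + 2)*(j - 2)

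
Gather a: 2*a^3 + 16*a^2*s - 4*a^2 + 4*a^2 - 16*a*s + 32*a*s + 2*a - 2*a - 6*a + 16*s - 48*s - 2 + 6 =2*a^3 + 16*a^2*s + a*(16*s - 6) - 32*s + 4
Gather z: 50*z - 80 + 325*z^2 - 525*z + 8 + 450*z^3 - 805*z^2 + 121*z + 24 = 450*z^3 - 480*z^2 - 354*z - 48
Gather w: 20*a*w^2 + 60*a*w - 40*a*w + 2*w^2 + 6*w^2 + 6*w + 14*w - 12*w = w^2*(20*a + 8) + w*(20*a + 8)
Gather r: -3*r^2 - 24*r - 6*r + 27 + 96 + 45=-3*r^2 - 30*r + 168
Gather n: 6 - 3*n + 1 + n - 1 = 6 - 2*n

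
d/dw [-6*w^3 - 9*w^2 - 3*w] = -18*w^2 - 18*w - 3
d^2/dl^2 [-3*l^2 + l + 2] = -6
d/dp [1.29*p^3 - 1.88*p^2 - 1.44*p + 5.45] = 3.87*p^2 - 3.76*p - 1.44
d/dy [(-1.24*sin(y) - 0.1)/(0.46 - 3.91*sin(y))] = -0.9614*cos(y)/(3.91*sin(y) - 0.46)^2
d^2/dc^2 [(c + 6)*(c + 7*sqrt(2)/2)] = 2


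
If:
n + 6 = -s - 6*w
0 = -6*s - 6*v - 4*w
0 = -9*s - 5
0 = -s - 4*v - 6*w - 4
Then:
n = 214/45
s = -5/9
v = 76/45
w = -17/10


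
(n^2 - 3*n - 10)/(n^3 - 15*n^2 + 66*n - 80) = (n + 2)/(n^2 - 10*n + 16)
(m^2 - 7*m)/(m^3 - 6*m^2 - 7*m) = 1/(m + 1)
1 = 1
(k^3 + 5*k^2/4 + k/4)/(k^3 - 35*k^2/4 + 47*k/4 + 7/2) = k*(k + 1)/(k^2 - 9*k + 14)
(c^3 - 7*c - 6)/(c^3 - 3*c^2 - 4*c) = (c^2 - c - 6)/(c*(c - 4))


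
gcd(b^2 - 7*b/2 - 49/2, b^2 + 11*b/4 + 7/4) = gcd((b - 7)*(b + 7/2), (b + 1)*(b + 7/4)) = 1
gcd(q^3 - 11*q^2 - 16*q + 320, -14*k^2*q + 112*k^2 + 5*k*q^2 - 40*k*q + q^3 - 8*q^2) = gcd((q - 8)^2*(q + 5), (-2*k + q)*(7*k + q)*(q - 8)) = q - 8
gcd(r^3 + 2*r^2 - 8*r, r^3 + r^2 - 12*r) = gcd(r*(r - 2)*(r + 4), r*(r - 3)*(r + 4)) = r^2 + 4*r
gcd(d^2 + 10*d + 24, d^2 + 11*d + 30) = d + 6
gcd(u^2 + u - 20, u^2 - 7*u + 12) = u - 4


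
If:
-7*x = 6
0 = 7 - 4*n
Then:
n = 7/4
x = -6/7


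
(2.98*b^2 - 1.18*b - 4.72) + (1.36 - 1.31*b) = 2.98*b^2 - 2.49*b - 3.36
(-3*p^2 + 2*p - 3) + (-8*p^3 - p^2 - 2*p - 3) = -8*p^3 - 4*p^2 - 6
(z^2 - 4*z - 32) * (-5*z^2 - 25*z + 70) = -5*z^4 - 5*z^3 + 330*z^2 + 520*z - 2240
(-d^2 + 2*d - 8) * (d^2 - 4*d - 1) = -d^4 + 6*d^3 - 15*d^2 + 30*d + 8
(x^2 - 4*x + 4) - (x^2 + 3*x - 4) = 8 - 7*x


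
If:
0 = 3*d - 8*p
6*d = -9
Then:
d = -3/2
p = -9/16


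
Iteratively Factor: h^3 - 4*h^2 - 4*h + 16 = (h - 4)*(h^2 - 4) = (h - 4)*(h + 2)*(h - 2)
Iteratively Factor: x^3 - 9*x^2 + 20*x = (x - 5)*(x^2 - 4*x) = (x - 5)*(x - 4)*(x)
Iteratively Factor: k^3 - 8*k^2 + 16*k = (k)*(k^2 - 8*k + 16) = k*(k - 4)*(k - 4)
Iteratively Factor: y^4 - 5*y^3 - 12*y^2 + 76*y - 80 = (y - 2)*(y^3 - 3*y^2 - 18*y + 40) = (y - 2)^2*(y^2 - y - 20) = (y - 5)*(y - 2)^2*(y + 4)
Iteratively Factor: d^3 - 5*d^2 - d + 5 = (d + 1)*(d^2 - 6*d + 5) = (d - 1)*(d + 1)*(d - 5)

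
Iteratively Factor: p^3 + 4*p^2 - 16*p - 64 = (p + 4)*(p^2 - 16) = (p - 4)*(p + 4)*(p + 4)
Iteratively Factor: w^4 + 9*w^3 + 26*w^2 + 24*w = (w)*(w^3 + 9*w^2 + 26*w + 24) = w*(w + 2)*(w^2 + 7*w + 12) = w*(w + 2)*(w + 4)*(w + 3)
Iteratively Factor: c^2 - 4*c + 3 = (c - 1)*(c - 3)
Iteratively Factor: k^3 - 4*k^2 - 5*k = (k + 1)*(k^2 - 5*k) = (k - 5)*(k + 1)*(k)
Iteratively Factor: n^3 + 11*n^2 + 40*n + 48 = (n + 4)*(n^2 + 7*n + 12) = (n + 4)^2*(n + 3)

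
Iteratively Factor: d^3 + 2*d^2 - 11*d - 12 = (d + 4)*(d^2 - 2*d - 3) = (d + 1)*(d + 4)*(d - 3)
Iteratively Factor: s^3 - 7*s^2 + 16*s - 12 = (s - 2)*(s^2 - 5*s + 6) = (s - 3)*(s - 2)*(s - 2)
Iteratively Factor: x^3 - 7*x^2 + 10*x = (x - 2)*(x^2 - 5*x) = x*(x - 2)*(x - 5)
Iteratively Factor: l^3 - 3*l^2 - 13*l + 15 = (l + 3)*(l^2 - 6*l + 5) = (l - 5)*(l + 3)*(l - 1)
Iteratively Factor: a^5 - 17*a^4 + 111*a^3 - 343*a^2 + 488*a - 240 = (a - 5)*(a^4 - 12*a^3 + 51*a^2 - 88*a + 48) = (a - 5)*(a - 3)*(a^3 - 9*a^2 + 24*a - 16) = (a - 5)*(a - 3)*(a - 1)*(a^2 - 8*a + 16) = (a - 5)*(a - 4)*(a - 3)*(a - 1)*(a - 4)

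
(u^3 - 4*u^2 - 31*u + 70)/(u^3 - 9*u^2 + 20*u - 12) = (u^2 - 2*u - 35)/(u^2 - 7*u + 6)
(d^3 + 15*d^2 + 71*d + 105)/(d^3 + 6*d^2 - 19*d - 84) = (d + 5)/(d - 4)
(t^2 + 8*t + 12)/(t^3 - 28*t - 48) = (t + 6)/(t^2 - 2*t - 24)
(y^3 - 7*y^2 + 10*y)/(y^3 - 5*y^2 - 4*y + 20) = y/(y + 2)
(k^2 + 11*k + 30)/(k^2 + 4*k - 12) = (k + 5)/(k - 2)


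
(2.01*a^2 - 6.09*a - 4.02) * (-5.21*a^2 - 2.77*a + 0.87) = -10.4721*a^4 + 26.1612*a^3 + 39.5622*a^2 + 5.8371*a - 3.4974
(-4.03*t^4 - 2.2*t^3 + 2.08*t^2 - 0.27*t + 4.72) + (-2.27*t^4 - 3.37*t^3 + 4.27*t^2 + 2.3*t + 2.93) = -6.3*t^4 - 5.57*t^3 + 6.35*t^2 + 2.03*t + 7.65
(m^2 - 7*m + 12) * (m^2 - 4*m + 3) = m^4 - 11*m^3 + 43*m^2 - 69*m + 36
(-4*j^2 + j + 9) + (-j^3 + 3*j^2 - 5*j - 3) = -j^3 - j^2 - 4*j + 6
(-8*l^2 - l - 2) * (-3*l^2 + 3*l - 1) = 24*l^4 - 21*l^3 + 11*l^2 - 5*l + 2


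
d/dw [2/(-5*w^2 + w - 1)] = 2*(10*w - 1)/(5*w^2 - w + 1)^2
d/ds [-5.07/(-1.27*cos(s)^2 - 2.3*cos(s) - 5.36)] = (12.8778*cos(s) + 11.661)*sin(s)/(1.27*cos(s)^2 + 2.3*cos(s) + 5.36)^2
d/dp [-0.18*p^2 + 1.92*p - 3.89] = 1.92 - 0.36*p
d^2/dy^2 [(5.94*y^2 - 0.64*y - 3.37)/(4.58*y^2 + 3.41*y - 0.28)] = (-212.389256*y^3 - 378.438072*y^2 - 320.716332*y - 87.307522)/(96.071912*y^6 + 214.588572*y^5 + 142.149918*y^4 + 13.413917*y^3 - 8.690388*y^2 + 0.802032*y - 0.021952)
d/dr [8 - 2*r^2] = -4*r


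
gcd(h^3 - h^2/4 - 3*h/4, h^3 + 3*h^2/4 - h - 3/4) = h^2 - h/4 - 3/4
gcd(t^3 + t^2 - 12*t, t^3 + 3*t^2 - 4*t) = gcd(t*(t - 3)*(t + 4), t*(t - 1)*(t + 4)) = t^2 + 4*t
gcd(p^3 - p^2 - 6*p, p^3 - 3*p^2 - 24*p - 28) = p + 2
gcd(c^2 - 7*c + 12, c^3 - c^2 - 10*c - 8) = c - 4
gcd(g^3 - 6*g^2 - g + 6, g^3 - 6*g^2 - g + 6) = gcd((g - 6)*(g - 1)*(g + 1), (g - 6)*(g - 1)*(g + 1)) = g^3 - 6*g^2 - g + 6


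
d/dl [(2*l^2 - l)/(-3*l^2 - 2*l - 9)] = (-7*l^2 - 36*l + 9)/(9*l^4 + 12*l^3 + 58*l^2 + 36*l + 81)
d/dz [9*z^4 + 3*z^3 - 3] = z^2*(36*z + 9)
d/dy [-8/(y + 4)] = 8/(y + 4)^2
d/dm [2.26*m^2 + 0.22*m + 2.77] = 4.52*m + 0.22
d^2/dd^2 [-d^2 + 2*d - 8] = -2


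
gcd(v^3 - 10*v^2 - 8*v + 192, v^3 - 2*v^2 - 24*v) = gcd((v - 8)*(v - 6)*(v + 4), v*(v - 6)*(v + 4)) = v^2 - 2*v - 24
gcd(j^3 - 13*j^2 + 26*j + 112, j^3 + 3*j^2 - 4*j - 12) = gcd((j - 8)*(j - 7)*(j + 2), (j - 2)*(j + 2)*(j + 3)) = j + 2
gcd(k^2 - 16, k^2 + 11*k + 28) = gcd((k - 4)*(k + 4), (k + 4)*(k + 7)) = k + 4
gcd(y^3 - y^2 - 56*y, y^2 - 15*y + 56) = y - 8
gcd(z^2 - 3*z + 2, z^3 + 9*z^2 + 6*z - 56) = z - 2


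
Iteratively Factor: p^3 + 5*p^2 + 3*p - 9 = (p + 3)*(p^2 + 2*p - 3) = (p - 1)*(p + 3)*(p + 3)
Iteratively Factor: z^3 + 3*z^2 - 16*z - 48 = (z + 3)*(z^2 - 16) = (z + 3)*(z + 4)*(z - 4)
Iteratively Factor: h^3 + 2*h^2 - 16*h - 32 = (h - 4)*(h^2 + 6*h + 8) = (h - 4)*(h + 4)*(h + 2)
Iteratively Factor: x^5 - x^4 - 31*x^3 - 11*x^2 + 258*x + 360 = (x + 2)*(x^4 - 3*x^3 - 25*x^2 + 39*x + 180) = (x - 4)*(x + 2)*(x^3 + x^2 - 21*x - 45) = (x - 4)*(x + 2)*(x + 3)*(x^2 - 2*x - 15) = (x - 5)*(x - 4)*(x + 2)*(x + 3)*(x + 3)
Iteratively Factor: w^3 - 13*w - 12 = (w + 1)*(w^2 - w - 12) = (w + 1)*(w + 3)*(w - 4)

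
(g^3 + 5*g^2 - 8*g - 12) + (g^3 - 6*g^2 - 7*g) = 2*g^3 - g^2 - 15*g - 12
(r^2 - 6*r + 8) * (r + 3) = r^3 - 3*r^2 - 10*r + 24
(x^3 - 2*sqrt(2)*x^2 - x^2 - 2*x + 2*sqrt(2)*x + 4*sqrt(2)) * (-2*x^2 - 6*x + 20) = -2*x^5 - 4*x^4 + 4*sqrt(2)*x^4 + 8*sqrt(2)*x^3 + 30*x^3 - 60*sqrt(2)*x^2 - 8*x^2 - 40*x + 16*sqrt(2)*x + 80*sqrt(2)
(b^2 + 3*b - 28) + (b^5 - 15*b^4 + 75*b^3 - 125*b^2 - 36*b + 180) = b^5 - 15*b^4 + 75*b^3 - 124*b^2 - 33*b + 152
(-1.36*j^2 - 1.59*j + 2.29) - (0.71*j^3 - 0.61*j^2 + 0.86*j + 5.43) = -0.71*j^3 - 0.75*j^2 - 2.45*j - 3.14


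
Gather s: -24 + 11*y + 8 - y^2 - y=-y^2 + 10*y - 16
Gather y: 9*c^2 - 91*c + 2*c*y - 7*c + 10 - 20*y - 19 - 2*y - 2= 9*c^2 - 98*c + y*(2*c - 22) - 11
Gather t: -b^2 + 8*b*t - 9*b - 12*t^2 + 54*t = -b^2 - 9*b - 12*t^2 + t*(8*b + 54)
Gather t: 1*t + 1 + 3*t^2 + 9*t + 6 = 3*t^2 + 10*t + 7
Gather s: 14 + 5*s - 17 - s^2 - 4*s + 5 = -s^2 + s + 2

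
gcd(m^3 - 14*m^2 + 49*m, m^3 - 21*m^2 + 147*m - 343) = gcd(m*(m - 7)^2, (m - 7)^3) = m^2 - 14*m + 49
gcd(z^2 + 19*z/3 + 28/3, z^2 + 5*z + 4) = z + 4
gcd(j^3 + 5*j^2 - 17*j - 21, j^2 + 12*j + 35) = j + 7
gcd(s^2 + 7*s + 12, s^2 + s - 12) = s + 4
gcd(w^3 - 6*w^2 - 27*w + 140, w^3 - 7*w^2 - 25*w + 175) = w^2 - 2*w - 35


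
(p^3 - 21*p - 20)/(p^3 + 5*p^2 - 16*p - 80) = (p^2 - 4*p - 5)/(p^2 + p - 20)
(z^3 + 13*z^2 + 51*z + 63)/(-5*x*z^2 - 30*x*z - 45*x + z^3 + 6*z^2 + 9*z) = (-z - 7)/(5*x - z)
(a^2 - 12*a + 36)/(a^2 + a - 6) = (a^2 - 12*a + 36)/(a^2 + a - 6)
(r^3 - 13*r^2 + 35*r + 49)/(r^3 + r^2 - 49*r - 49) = (r - 7)/(r + 7)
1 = 1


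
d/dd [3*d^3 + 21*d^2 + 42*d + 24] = 9*d^2 + 42*d + 42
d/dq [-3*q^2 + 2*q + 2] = 2 - 6*q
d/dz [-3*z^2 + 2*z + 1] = 2 - 6*z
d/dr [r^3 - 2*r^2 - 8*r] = 3*r^2 - 4*r - 8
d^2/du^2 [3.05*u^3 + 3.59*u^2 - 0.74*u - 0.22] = 18.3*u + 7.18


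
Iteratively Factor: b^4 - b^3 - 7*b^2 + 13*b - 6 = (b - 2)*(b^3 + b^2 - 5*b + 3) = (b - 2)*(b - 1)*(b^2 + 2*b - 3) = (b - 2)*(b - 1)*(b + 3)*(b - 1)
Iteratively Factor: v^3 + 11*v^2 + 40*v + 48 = (v + 4)*(v^2 + 7*v + 12) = (v + 4)^2*(v + 3)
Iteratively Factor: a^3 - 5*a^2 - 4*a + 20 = (a - 5)*(a^2 - 4) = (a - 5)*(a + 2)*(a - 2)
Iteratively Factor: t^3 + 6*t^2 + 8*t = (t)*(t^2 + 6*t + 8) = t*(t + 4)*(t + 2)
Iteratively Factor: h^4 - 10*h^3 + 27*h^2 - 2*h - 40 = (h + 1)*(h^3 - 11*h^2 + 38*h - 40) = (h - 5)*(h + 1)*(h^2 - 6*h + 8) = (h - 5)*(h - 4)*(h + 1)*(h - 2)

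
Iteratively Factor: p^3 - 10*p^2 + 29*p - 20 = (p - 5)*(p^2 - 5*p + 4) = (p - 5)*(p - 1)*(p - 4)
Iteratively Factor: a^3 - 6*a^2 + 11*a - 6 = (a - 3)*(a^2 - 3*a + 2) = (a - 3)*(a - 2)*(a - 1)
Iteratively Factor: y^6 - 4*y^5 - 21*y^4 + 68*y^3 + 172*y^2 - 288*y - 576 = (y + 3)*(y^5 - 7*y^4 + 68*y^2 - 32*y - 192) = (y + 2)*(y + 3)*(y^4 - 9*y^3 + 18*y^2 + 32*y - 96) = (y - 4)*(y + 2)*(y + 3)*(y^3 - 5*y^2 - 2*y + 24) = (y - 4)*(y + 2)^2*(y + 3)*(y^2 - 7*y + 12) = (y - 4)^2*(y + 2)^2*(y + 3)*(y - 3)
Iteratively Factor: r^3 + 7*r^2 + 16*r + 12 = (r + 2)*(r^2 + 5*r + 6) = (r + 2)^2*(r + 3)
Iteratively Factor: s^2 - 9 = (s + 3)*(s - 3)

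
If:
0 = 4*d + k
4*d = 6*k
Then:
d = 0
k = 0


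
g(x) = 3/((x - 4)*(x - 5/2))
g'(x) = -3/((x - 4)*(x - 5/2)^2) - 3/((x - 4)^2*(x - 5/2)) = 6*(13 - 4*x)/(4*x^4 - 52*x^3 + 249*x^2 - 520*x + 400)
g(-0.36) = 0.24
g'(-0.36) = 0.14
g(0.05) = 0.31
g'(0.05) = 0.21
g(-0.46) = 0.23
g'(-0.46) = 0.13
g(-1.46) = 0.14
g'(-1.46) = 0.06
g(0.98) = 0.65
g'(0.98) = 0.65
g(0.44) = 0.41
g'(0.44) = 0.31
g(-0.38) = 0.24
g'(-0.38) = 0.14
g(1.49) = 1.18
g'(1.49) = 1.64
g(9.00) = 0.09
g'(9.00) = -0.03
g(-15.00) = 0.01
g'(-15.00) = 0.00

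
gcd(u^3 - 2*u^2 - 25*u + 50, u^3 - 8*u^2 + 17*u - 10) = u^2 - 7*u + 10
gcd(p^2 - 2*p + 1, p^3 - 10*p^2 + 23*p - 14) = p - 1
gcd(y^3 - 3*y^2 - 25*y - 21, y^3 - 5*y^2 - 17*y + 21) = y^2 - 4*y - 21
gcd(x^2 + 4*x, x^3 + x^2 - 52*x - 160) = x + 4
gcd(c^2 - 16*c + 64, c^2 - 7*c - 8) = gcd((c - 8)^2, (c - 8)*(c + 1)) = c - 8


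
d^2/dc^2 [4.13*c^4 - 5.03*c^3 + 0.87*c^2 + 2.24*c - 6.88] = 49.56*c^2 - 30.18*c + 1.74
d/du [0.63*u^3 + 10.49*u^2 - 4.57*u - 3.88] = 1.89*u^2 + 20.98*u - 4.57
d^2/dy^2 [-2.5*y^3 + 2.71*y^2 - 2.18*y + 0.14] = 5.42 - 15.0*y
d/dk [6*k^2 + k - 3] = 12*k + 1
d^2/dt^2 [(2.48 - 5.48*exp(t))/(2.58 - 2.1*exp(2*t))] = (24.1668*exp(4*t) - 43.7472*exp(3*t) + 178.14384*exp(2*t) - 53.74656*exp(t) + 36.477072)*exp(t)/(9.261*exp(6*t) - 34.1334*exp(4*t) + 41.93532*exp(2*t) - 17.173512)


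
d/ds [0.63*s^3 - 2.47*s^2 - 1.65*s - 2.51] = 1.89*s^2 - 4.94*s - 1.65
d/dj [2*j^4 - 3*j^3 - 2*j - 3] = 8*j^3 - 9*j^2 - 2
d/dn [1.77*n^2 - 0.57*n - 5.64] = 3.54*n - 0.57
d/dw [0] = 0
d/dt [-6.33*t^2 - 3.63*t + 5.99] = -12.66*t - 3.63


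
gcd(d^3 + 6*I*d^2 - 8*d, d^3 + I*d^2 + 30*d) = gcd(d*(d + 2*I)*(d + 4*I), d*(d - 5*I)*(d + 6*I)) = d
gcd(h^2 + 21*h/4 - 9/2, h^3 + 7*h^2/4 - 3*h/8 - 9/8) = h - 3/4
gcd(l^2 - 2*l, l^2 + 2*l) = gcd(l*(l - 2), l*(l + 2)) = l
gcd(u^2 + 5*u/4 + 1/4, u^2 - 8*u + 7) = 1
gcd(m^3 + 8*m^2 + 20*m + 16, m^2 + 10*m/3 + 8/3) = m + 2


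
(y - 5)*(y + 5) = y^2 - 25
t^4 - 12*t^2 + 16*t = t*(t - 2)^2*(t + 4)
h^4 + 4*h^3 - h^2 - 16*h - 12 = (h - 2)*(h + 1)*(h + 2)*(h + 3)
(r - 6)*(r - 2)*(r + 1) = r^3 - 7*r^2 + 4*r + 12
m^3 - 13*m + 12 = (m - 3)*(m - 1)*(m + 4)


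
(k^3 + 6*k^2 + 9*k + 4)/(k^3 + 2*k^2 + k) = (k + 4)/k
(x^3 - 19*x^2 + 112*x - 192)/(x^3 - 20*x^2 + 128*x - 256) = (x - 3)/(x - 4)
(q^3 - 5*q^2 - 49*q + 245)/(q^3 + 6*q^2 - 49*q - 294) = (q - 5)/(q + 6)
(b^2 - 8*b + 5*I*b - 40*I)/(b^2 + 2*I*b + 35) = (b^2 + b*(-8 + 5*I) - 40*I)/(b^2 + 2*I*b + 35)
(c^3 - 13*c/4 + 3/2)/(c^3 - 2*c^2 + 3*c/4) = (c + 2)/c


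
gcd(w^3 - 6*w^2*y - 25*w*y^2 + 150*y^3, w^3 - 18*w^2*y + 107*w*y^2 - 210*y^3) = w^2 - 11*w*y + 30*y^2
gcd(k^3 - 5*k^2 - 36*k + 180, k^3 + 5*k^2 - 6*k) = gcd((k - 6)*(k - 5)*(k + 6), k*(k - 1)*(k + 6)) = k + 6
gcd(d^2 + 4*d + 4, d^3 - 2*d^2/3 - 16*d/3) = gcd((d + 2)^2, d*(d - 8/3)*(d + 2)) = d + 2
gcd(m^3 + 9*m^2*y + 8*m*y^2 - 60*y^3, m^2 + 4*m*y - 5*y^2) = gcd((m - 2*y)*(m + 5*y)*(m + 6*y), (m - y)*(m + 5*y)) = m + 5*y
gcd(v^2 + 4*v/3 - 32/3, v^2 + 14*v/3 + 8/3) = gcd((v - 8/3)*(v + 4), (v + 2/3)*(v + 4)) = v + 4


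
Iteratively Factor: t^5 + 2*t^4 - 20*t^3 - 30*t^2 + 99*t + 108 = (t + 1)*(t^4 + t^3 - 21*t^2 - 9*t + 108) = (t + 1)*(t + 4)*(t^3 - 3*t^2 - 9*t + 27) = (t - 3)*(t + 1)*(t + 4)*(t^2 - 9) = (t - 3)^2*(t + 1)*(t + 4)*(t + 3)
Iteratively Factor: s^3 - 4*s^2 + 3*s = (s - 1)*(s^2 - 3*s) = (s - 3)*(s - 1)*(s)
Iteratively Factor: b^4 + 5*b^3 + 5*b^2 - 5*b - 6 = (b + 2)*(b^3 + 3*b^2 - b - 3) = (b - 1)*(b + 2)*(b^2 + 4*b + 3) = (b - 1)*(b + 1)*(b + 2)*(b + 3)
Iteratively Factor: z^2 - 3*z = (z - 3)*(z)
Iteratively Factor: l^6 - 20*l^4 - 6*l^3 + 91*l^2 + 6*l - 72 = (l + 3)*(l^5 - 3*l^4 - 11*l^3 + 27*l^2 + 10*l - 24) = (l - 1)*(l + 3)*(l^4 - 2*l^3 - 13*l^2 + 14*l + 24) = (l - 2)*(l - 1)*(l + 3)*(l^3 - 13*l - 12) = (l - 2)*(l - 1)*(l + 1)*(l + 3)*(l^2 - l - 12) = (l - 4)*(l - 2)*(l - 1)*(l + 1)*(l + 3)*(l + 3)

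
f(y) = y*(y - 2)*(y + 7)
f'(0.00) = -14.00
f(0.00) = 0.00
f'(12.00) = 538.00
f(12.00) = 2280.00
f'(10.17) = 397.99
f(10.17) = 1426.64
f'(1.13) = 1.13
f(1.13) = -7.99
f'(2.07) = 19.55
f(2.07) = 1.31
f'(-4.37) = -0.41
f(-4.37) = 73.21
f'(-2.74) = -18.88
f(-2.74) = 55.33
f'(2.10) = 20.23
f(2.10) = 1.91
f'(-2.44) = -20.54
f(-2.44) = 49.40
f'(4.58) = 94.73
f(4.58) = 136.83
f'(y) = y*(y - 2) + y*(y + 7) + (y - 2)*(y + 7) = 3*y^2 + 10*y - 14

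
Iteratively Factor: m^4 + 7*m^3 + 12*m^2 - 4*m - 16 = (m + 4)*(m^3 + 3*m^2 - 4) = (m + 2)*(m + 4)*(m^2 + m - 2) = (m + 2)^2*(m + 4)*(m - 1)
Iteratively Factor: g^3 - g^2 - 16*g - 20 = (g + 2)*(g^2 - 3*g - 10) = (g - 5)*(g + 2)*(g + 2)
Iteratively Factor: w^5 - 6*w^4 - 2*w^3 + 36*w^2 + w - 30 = (w - 3)*(w^4 - 3*w^3 - 11*w^2 + 3*w + 10) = (w - 3)*(w - 1)*(w^3 - 2*w^2 - 13*w - 10) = (w - 3)*(w - 1)*(w + 1)*(w^2 - 3*w - 10) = (w - 5)*(w - 3)*(w - 1)*(w + 1)*(w + 2)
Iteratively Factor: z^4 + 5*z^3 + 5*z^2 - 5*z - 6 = (z + 3)*(z^3 + 2*z^2 - z - 2) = (z - 1)*(z + 3)*(z^2 + 3*z + 2) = (z - 1)*(z + 1)*(z + 3)*(z + 2)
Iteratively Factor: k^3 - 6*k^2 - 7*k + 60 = (k - 4)*(k^2 - 2*k - 15) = (k - 4)*(k + 3)*(k - 5)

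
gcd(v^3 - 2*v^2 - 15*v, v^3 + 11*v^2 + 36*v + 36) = v + 3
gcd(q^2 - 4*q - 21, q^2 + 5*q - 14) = 1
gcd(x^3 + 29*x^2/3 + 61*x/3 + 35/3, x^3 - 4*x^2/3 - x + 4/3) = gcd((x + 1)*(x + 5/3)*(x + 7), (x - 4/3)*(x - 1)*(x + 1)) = x + 1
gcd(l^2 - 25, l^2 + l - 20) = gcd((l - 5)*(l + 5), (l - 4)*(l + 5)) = l + 5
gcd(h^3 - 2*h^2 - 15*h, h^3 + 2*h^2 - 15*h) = h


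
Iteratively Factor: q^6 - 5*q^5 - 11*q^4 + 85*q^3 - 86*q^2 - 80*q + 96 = (q + 1)*(q^5 - 6*q^4 - 5*q^3 + 90*q^2 - 176*q + 96) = (q - 4)*(q + 1)*(q^4 - 2*q^3 - 13*q^2 + 38*q - 24) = (q - 4)*(q - 3)*(q + 1)*(q^3 + q^2 - 10*q + 8) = (q - 4)*(q - 3)*(q - 1)*(q + 1)*(q^2 + 2*q - 8) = (q - 4)*(q - 3)*(q - 2)*(q - 1)*(q + 1)*(q + 4)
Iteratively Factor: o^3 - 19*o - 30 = (o + 3)*(o^2 - 3*o - 10) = (o - 5)*(o + 3)*(o + 2)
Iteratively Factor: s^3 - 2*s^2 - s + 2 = (s - 2)*(s^2 - 1) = (s - 2)*(s - 1)*(s + 1)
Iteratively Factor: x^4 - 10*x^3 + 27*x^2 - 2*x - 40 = (x - 4)*(x^3 - 6*x^2 + 3*x + 10) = (x - 4)*(x - 2)*(x^2 - 4*x - 5) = (x - 5)*(x - 4)*(x - 2)*(x + 1)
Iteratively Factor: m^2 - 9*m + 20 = (m - 5)*(m - 4)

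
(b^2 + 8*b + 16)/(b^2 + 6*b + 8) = (b + 4)/(b + 2)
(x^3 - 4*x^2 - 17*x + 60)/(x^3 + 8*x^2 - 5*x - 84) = (x - 5)/(x + 7)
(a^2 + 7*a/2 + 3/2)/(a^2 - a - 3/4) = 2*(a + 3)/(2*a - 3)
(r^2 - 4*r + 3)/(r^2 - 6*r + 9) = (r - 1)/(r - 3)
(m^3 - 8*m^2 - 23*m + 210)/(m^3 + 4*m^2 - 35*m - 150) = (m - 7)/(m + 5)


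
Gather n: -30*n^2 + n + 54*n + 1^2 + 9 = -30*n^2 + 55*n + 10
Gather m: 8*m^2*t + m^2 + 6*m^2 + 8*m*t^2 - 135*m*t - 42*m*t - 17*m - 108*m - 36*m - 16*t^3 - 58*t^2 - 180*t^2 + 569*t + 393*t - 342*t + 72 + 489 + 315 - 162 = m^2*(8*t + 7) + m*(8*t^2 - 177*t - 161) - 16*t^3 - 238*t^2 + 620*t + 714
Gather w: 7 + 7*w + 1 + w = 8*w + 8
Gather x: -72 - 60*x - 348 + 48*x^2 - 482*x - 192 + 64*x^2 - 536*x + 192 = 112*x^2 - 1078*x - 420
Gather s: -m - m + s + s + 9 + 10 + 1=-2*m + 2*s + 20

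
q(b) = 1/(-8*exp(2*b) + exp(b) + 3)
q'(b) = (16*exp(2*b) - exp(b))/(-8*exp(2*b) + exp(b) + 3)^2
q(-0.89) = 0.49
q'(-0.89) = 0.54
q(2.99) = -0.00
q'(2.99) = 0.00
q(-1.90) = 0.34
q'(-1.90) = 0.02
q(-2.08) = 0.33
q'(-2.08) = 0.01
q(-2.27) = 0.33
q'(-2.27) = 0.01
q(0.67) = -0.04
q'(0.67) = 0.09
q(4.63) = -0.00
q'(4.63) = 0.00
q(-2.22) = 0.33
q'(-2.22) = 0.01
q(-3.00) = 0.33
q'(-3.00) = 0.00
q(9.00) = 0.00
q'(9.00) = 0.00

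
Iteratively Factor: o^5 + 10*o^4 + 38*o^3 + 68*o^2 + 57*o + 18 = (o + 1)*(o^4 + 9*o^3 + 29*o^2 + 39*o + 18) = (o + 1)*(o + 2)*(o^3 + 7*o^2 + 15*o + 9) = (o + 1)*(o + 2)*(o + 3)*(o^2 + 4*o + 3) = (o + 1)^2*(o + 2)*(o + 3)*(o + 3)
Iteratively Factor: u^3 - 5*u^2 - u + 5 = (u + 1)*(u^2 - 6*u + 5) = (u - 1)*(u + 1)*(u - 5)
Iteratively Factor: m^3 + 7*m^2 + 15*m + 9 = (m + 1)*(m^2 + 6*m + 9) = (m + 1)*(m + 3)*(m + 3)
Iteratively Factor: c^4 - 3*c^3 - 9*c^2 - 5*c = (c + 1)*(c^3 - 4*c^2 - 5*c) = (c - 5)*(c + 1)*(c^2 + c) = (c - 5)*(c + 1)^2*(c)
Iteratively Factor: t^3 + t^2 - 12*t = (t + 4)*(t^2 - 3*t) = (t - 3)*(t + 4)*(t)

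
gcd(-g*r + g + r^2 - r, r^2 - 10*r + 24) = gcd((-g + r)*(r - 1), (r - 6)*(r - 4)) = 1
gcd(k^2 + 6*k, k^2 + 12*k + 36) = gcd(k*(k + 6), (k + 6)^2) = k + 6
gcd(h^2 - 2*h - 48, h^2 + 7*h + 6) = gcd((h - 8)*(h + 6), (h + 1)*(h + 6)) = h + 6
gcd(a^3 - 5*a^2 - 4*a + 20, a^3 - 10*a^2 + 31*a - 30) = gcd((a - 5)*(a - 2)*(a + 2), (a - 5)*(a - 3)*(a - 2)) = a^2 - 7*a + 10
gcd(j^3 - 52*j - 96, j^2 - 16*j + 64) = j - 8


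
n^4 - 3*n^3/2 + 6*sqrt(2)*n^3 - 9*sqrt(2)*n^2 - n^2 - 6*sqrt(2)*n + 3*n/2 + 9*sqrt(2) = (n - 3/2)*(n - 1)*(n + 1)*(n + 6*sqrt(2))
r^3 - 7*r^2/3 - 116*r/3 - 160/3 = (r - 8)*(r + 5/3)*(r + 4)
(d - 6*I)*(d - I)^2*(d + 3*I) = d^4 - 5*I*d^3 + 11*d^2 - 33*I*d - 18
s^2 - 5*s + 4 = (s - 4)*(s - 1)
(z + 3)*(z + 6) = z^2 + 9*z + 18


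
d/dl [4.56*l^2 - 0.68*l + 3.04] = 9.12*l - 0.68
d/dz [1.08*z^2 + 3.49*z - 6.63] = 2.16*z + 3.49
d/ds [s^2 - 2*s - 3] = 2*s - 2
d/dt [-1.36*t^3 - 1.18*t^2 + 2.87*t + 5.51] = -4.08*t^2 - 2.36*t + 2.87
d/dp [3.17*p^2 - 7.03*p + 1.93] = 6.34*p - 7.03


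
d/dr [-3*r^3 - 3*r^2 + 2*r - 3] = -9*r^2 - 6*r + 2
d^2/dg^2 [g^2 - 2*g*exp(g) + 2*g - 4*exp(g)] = -2*g*exp(g) - 8*exp(g) + 2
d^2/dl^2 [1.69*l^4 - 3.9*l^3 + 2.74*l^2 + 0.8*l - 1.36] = 20.28*l^2 - 23.4*l + 5.48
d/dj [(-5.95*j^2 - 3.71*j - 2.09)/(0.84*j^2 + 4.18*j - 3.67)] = (-21.7546*j^2 + 47.1842*j + 22.3519)/(0.7056*j^4 + 7.0224*j^3 + 11.3068*j^2 - 30.6812*j + 13.4689)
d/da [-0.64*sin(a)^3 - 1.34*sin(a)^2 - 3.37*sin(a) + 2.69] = (-2.68*sin(a) + 0.96*cos(2*a) - 4.33)*cos(a)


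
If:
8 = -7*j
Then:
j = -8/7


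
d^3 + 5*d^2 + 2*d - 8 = (d - 1)*(d + 2)*(d + 4)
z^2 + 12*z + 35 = (z + 5)*(z + 7)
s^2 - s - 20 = (s - 5)*(s + 4)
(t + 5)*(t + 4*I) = t^2 + 5*t + 4*I*t + 20*I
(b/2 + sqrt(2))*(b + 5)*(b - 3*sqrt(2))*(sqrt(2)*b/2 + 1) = sqrt(2)*b^4/4 + 5*sqrt(2)*b^3/4 - 7*sqrt(2)*b^2/2 - 35*sqrt(2)*b/2 - 6*b - 30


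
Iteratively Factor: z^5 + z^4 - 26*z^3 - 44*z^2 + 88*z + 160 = (z - 2)*(z^4 + 3*z^3 - 20*z^2 - 84*z - 80) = (z - 2)*(z + 2)*(z^3 + z^2 - 22*z - 40) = (z - 2)*(z + 2)*(z + 4)*(z^2 - 3*z - 10) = (z - 2)*(z + 2)^2*(z + 4)*(z - 5)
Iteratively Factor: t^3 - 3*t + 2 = (t - 1)*(t^2 + t - 2) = (t - 1)*(t + 2)*(t - 1)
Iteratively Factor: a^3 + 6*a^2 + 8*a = (a + 2)*(a^2 + 4*a) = (a + 2)*(a + 4)*(a)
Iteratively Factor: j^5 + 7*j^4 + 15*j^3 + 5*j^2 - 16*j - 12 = (j + 1)*(j^4 + 6*j^3 + 9*j^2 - 4*j - 12) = (j + 1)*(j + 3)*(j^3 + 3*j^2 - 4) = (j + 1)*(j + 2)*(j + 3)*(j^2 + j - 2) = (j + 1)*(j + 2)^2*(j + 3)*(j - 1)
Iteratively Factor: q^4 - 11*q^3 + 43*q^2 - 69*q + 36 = (q - 3)*(q^3 - 8*q^2 + 19*q - 12) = (q - 4)*(q - 3)*(q^2 - 4*q + 3) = (q - 4)*(q - 3)*(q - 1)*(q - 3)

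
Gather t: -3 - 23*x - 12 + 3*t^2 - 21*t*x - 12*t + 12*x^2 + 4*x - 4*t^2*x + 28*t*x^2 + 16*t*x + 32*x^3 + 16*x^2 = t^2*(3 - 4*x) + t*(28*x^2 - 5*x - 12) + 32*x^3 + 28*x^2 - 19*x - 15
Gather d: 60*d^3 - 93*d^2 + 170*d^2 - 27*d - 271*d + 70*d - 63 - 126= 60*d^3 + 77*d^2 - 228*d - 189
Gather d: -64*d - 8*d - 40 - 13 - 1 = -72*d - 54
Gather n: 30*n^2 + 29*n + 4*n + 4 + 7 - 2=30*n^2 + 33*n + 9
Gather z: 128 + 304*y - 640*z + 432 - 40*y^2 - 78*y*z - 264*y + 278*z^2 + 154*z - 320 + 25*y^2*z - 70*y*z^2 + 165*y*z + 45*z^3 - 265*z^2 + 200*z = -40*y^2 + 40*y + 45*z^3 + z^2*(13 - 70*y) + z*(25*y^2 + 87*y - 286) + 240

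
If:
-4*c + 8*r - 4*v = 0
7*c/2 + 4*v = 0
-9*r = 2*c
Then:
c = 0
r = 0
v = 0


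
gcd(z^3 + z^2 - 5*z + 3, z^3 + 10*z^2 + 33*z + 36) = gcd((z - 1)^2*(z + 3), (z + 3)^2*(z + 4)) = z + 3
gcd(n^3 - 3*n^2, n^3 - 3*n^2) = n^3 - 3*n^2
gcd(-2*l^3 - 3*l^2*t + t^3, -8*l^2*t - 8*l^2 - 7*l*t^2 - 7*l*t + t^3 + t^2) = l + t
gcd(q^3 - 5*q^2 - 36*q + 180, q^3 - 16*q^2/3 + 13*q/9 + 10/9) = q - 5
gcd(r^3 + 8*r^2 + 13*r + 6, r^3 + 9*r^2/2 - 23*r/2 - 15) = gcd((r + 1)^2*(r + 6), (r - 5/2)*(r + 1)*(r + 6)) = r^2 + 7*r + 6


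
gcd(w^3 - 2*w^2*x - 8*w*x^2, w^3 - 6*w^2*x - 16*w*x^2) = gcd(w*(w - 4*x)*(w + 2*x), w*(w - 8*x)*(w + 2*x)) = w^2 + 2*w*x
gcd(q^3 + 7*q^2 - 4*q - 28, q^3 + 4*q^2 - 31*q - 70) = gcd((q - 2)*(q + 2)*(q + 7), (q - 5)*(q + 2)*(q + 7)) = q^2 + 9*q + 14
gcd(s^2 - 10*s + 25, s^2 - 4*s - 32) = 1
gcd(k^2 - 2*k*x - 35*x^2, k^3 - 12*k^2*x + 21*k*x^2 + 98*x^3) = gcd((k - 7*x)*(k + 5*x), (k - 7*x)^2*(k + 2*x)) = -k + 7*x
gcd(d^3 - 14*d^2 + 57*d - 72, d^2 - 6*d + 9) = d^2 - 6*d + 9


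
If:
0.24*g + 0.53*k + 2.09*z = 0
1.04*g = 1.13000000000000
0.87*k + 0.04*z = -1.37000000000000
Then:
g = 1.09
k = -1.59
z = 0.28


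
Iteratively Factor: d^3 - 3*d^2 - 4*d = (d - 4)*(d^2 + d) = (d - 4)*(d + 1)*(d)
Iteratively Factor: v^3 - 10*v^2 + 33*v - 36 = (v - 3)*(v^2 - 7*v + 12) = (v - 4)*(v - 3)*(v - 3)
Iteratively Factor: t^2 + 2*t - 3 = (t - 1)*(t + 3)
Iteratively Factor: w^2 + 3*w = (w)*(w + 3)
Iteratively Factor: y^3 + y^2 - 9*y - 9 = (y + 3)*(y^2 - 2*y - 3) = (y - 3)*(y + 3)*(y + 1)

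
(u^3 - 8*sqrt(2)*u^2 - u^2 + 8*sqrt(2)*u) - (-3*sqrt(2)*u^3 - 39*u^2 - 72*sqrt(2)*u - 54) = u^3 + 3*sqrt(2)*u^3 - 8*sqrt(2)*u^2 + 38*u^2 + 80*sqrt(2)*u + 54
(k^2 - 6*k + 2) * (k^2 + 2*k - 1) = k^4 - 4*k^3 - 11*k^2 + 10*k - 2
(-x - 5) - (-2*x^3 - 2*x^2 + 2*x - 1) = 2*x^3 + 2*x^2 - 3*x - 4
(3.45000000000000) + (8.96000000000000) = 12.4100000000000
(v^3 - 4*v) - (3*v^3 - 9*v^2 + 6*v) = -2*v^3 + 9*v^2 - 10*v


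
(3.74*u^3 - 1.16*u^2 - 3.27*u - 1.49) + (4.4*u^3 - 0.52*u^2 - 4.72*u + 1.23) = 8.14*u^3 - 1.68*u^2 - 7.99*u - 0.26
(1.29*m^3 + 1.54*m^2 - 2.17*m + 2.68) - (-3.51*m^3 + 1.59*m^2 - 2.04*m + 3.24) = 4.8*m^3 - 0.05*m^2 - 0.13*m - 0.56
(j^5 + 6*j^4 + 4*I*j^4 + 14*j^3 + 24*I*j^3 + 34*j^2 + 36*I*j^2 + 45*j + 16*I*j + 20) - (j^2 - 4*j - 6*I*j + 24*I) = j^5 + 6*j^4 + 4*I*j^4 + 14*j^3 + 24*I*j^3 + 33*j^2 + 36*I*j^2 + 49*j + 22*I*j + 20 - 24*I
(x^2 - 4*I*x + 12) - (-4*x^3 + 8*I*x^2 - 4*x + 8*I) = 4*x^3 + x^2 - 8*I*x^2 + 4*x - 4*I*x + 12 - 8*I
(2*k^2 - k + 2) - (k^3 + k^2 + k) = -k^3 + k^2 - 2*k + 2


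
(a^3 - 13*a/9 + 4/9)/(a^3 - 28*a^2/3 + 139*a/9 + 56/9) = (9*a^3 - 13*a + 4)/(9*a^3 - 84*a^2 + 139*a + 56)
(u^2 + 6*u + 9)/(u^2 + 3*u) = (u + 3)/u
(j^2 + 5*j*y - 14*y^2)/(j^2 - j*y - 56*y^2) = (-j + 2*y)/(-j + 8*y)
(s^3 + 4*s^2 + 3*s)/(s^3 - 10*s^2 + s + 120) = s*(s + 1)/(s^2 - 13*s + 40)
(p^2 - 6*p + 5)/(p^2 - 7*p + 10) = (p - 1)/(p - 2)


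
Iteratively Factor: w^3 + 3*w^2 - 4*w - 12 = (w + 2)*(w^2 + w - 6) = (w + 2)*(w + 3)*(w - 2)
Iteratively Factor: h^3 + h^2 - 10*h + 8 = (h - 1)*(h^2 + 2*h - 8) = (h - 2)*(h - 1)*(h + 4)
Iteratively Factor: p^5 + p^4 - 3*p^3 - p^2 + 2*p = (p)*(p^4 + p^3 - 3*p^2 - p + 2) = p*(p - 1)*(p^3 + 2*p^2 - p - 2) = p*(p - 1)^2*(p^2 + 3*p + 2) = p*(p - 1)^2*(p + 2)*(p + 1)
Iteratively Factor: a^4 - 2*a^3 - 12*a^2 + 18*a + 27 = (a + 1)*(a^3 - 3*a^2 - 9*a + 27) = (a - 3)*(a + 1)*(a^2 - 9) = (a - 3)*(a + 1)*(a + 3)*(a - 3)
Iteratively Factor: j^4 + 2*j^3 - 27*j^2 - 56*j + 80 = (j + 4)*(j^3 - 2*j^2 - 19*j + 20) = (j - 1)*(j + 4)*(j^2 - j - 20) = (j - 5)*(j - 1)*(j + 4)*(j + 4)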